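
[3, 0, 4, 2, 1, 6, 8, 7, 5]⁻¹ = [1, 4, 3, 0, 2, 8, 5, 7, 6]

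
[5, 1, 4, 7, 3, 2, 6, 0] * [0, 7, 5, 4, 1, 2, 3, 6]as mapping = [0→2, 1→7, 2→1, 3→6, 4→4, 5→5, 6→3, 7→0]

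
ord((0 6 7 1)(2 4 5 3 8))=20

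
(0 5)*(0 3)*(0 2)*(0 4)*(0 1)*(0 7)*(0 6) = (0 5 3 2 4 1 7 6)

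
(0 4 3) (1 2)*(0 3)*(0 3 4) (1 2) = (3 4) 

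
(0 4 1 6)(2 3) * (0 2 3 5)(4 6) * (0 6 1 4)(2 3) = (0 1)(2 5 6 3)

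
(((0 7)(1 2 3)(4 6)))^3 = (0 7)(4 6)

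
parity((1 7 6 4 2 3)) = odd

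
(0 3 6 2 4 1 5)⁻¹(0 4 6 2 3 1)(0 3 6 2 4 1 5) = (1 2 4 6 5 3)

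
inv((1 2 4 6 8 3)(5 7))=(1 3 8 6 4 2)(5 7)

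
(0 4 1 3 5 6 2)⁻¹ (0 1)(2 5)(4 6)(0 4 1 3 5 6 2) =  (0 6)(1 2)(3 4)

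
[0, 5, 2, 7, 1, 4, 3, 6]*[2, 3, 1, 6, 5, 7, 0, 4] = [2, 7, 1, 4, 3, 5, 6, 0]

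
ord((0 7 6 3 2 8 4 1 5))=9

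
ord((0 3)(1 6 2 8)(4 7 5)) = 12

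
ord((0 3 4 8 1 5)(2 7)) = 6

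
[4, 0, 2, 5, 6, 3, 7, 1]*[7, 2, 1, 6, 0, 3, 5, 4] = [0, 7, 1, 3, 5, 6, 4, 2] 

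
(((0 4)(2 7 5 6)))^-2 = (2 5)(6 7)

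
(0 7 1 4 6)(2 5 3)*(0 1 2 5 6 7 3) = (0 3 5)(1 4 7 2 6)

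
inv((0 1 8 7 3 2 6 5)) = (0 5 6 2 3 7 8 1)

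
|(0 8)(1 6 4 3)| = 4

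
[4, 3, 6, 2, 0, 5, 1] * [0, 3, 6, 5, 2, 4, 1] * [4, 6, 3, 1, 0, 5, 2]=[3, 5, 6, 2, 4, 0, 1]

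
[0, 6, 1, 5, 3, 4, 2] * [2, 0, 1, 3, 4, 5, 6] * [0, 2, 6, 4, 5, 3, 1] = [6, 1, 0, 3, 4, 5, 2]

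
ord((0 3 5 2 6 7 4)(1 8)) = 14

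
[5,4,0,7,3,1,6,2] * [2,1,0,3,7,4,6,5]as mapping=[0→4,1→7,2→2,3→5,4→3,5→1,6→6,7→0]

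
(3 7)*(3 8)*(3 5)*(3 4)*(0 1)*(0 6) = (0 1 6) (3 7 8 5 4) 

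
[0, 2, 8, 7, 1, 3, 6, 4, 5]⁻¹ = [0, 4, 1, 5, 7, 8, 6, 3, 2]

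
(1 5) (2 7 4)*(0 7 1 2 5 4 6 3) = (0 7 6 3) (1 4 5 2) 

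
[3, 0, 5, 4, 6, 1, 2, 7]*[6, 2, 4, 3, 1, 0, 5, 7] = [3, 6, 0, 1, 5, 2, 4, 7] 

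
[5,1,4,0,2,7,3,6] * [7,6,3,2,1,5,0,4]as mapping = [0→5,1→6,2→1,3→7,4→3,5→4,6→2,7→0]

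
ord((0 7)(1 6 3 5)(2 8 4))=12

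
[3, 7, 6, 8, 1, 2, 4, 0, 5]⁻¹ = [7, 4, 5, 0, 6, 8, 2, 1, 3]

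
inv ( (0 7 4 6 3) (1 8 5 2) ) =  (0 3 6 4 7) (1 2 5 8) 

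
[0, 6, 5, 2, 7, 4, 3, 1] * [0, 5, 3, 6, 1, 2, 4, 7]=[0, 4, 2, 3, 7, 1, 6, 5]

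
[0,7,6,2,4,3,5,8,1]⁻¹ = [0,8,3,5,4,6,2,1,7]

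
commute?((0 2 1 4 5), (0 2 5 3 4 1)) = no:(0 2 1 4 5)*(0 2 5 3 4 1) = (0 5 2)(3 4), (0 2 5 3 4 1)*(0 2 1 4 5) = (0 1 2)(3 5)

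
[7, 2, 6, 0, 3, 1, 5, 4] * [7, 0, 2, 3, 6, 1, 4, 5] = [5, 2, 4, 7, 3, 0, 1, 6]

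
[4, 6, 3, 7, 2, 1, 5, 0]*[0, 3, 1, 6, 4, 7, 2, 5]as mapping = [0→4, 1→2, 2→6, 3→5, 4→1, 5→3, 6→7, 7→0]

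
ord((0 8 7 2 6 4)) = 6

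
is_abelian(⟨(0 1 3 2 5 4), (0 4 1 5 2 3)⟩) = no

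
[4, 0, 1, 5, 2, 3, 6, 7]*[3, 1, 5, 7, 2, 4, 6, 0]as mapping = [0→2, 1→3, 2→1, 3→4, 4→5, 5→7, 6→6, 7→0]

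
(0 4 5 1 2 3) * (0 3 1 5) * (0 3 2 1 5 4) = (2 5 4 3)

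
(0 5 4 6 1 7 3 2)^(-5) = (0 6 3 5 1 2 4 7)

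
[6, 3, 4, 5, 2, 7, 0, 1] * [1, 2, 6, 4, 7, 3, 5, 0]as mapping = [0→5, 1→4, 2→7, 3→3, 4→6, 5→0, 6→1, 7→2]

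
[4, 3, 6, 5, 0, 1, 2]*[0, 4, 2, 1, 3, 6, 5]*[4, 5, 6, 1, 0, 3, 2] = [1, 5, 3, 2, 4, 0, 6]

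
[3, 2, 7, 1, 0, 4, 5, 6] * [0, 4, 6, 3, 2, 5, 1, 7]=[3, 6, 7, 4, 0, 2, 5, 1]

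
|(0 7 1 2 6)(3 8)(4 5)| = 10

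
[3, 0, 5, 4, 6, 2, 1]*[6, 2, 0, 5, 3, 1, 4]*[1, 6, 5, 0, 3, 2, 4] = [2, 4, 6, 0, 3, 1, 5]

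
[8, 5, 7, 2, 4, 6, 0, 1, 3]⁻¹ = [6, 7, 3, 8, 4, 1, 5, 2, 0]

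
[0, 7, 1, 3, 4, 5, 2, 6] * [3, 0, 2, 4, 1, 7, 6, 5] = [3, 5, 0, 4, 1, 7, 2, 6]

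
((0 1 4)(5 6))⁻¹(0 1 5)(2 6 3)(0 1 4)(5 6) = (1 4 6)(2 5 3)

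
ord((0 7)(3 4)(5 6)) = 2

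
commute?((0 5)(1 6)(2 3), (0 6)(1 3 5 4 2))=no:(0 5)(1 6)(2 3)*(0 6)(1 3 5 4 2)=(0 4 2 5 6 3 1), (0 6)(1 3 5 4 2)*(0 5)(1 6)(2 3)=(0 1 2 6 5 4 3)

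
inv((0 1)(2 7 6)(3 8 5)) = (0 1)(2 6 7)(3 5 8)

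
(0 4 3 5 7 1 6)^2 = (0 3 7 6 4 5 1)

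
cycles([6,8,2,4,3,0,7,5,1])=(0 6 7 5) (1 8) (3 4) 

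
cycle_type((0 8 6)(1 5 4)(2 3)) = 2.3^2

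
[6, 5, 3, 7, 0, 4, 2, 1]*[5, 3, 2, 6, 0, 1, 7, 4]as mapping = [0→7, 1→1, 2→6, 3→4, 4→5, 5→0, 6→2, 7→3]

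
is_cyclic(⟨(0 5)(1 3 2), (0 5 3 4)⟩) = no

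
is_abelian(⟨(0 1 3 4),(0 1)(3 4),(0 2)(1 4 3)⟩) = no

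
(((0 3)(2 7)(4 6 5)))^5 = (0 3)(2 7)(4 5 6)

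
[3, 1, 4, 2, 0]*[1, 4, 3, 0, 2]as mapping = [0→0, 1→4, 2→2, 3→3, 4→1]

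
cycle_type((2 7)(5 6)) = 2^2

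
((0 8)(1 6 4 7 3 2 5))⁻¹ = (0 8)(1 5 2 3 7 4 6)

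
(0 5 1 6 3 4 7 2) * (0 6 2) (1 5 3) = (0 3 4 7) (1 2 6) 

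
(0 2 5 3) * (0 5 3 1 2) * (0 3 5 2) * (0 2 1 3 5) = (0 5 3 1 2) 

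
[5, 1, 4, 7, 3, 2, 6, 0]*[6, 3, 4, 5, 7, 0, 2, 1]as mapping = [0→0, 1→3, 2→7, 3→1, 4→5, 5→4, 6→2, 7→6]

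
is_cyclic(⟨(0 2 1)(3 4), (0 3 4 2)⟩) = no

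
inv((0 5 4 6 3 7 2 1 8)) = (0 8 1 2 7 3 6 4 5)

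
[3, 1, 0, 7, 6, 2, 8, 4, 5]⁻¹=[2, 1, 5, 0, 7, 8, 4, 3, 6]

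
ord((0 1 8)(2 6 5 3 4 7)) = 6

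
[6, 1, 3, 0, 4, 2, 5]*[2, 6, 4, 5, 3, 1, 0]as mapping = [0→0, 1→6, 2→5, 3→2, 4→3, 5→4, 6→1]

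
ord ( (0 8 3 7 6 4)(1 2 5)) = 6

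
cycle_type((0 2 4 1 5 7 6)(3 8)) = 2.7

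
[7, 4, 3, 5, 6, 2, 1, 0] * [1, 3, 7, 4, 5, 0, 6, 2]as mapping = [0→2, 1→5, 2→4, 3→0, 4→6, 5→7, 6→3, 7→1]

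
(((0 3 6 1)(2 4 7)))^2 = (0 6)(1 3)(2 7 4)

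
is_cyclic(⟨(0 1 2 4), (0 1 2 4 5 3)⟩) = no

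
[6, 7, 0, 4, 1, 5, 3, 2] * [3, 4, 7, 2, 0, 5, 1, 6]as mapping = [0→1, 1→6, 2→3, 3→0, 4→4, 5→5, 6→2, 7→7]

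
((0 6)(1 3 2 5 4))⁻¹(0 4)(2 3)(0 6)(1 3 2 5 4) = (1 6)(2 5)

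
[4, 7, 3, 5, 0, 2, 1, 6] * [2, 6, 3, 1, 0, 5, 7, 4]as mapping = [0→0, 1→4, 2→1, 3→5, 4→2, 5→3, 6→6, 7→7]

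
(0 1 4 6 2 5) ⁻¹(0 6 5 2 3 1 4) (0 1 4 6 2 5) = (0 5 3 4 6 1 2) 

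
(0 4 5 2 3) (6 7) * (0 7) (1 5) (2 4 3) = (0 3 7 6) (1 5 4) 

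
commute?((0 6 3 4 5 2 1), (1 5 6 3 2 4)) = no:(0 6 3 4 5 2 1) * (1 5 6 3 2 4) = (0 3 1)(2 5 4 6), (1 5 6 3 2 4) * (0 6 3 4 5 2 1) = (0 6 4)(1 2 5 3)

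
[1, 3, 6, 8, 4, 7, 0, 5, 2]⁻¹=[6, 0, 8, 1, 4, 7, 2, 5, 3]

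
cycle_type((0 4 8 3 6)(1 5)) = 2.5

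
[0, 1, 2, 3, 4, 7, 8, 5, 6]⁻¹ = [0, 1, 2, 3, 4, 7, 8, 5, 6]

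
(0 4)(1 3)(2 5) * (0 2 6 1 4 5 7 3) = (0 5 6 1)(2 7 3 4)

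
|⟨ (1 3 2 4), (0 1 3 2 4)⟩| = 120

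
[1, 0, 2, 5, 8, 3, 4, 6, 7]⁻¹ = [1, 0, 2, 5, 6, 3, 7, 8, 4]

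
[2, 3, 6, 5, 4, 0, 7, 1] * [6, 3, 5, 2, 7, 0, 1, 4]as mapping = [0→5, 1→2, 2→1, 3→0, 4→7, 5→6, 6→4, 7→3]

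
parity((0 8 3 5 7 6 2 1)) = odd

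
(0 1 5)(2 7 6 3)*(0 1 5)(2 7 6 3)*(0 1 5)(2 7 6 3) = (2 3 6 7)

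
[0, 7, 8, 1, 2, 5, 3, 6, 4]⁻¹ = [0, 3, 4, 6, 8, 5, 7, 1, 2]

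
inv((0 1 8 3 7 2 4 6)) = (0 6 4 2 7 3 8 1)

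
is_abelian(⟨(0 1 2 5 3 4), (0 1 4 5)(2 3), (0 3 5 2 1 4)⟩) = no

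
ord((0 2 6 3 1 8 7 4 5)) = 9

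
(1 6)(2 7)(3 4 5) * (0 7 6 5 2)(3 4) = (0 7)(1 5 4 2 6)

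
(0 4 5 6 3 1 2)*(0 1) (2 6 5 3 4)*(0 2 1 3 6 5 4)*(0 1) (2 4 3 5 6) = (1 6) (2 5 3 4) 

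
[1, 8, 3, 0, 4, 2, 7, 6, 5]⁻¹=[3, 0, 5, 2, 4, 8, 7, 6, 1]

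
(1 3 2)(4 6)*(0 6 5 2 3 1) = (0 6 4 5 2)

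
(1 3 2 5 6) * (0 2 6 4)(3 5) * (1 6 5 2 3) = (0 3 5 4)(1 2)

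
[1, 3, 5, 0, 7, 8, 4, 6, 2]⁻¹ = [3, 0, 8, 1, 6, 2, 7, 4, 5]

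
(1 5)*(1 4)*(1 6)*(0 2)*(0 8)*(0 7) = (0 2 8 7)(1 5 4 6)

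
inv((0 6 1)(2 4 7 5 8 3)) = (0 1 6)(2 3 8 5 7 4)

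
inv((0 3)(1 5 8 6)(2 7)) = (0 3)(1 6 8 5)(2 7)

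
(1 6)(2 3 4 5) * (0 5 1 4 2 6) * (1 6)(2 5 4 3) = (0 4 6 3 5 1)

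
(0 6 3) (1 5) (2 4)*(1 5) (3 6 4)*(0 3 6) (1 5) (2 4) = (0 2 6) (1 5) 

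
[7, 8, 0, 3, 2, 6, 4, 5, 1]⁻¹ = [2, 8, 4, 3, 6, 7, 5, 0, 1]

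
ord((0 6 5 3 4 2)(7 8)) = 6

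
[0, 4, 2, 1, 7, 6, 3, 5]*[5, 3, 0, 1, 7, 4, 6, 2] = [5, 7, 0, 3, 2, 6, 1, 4]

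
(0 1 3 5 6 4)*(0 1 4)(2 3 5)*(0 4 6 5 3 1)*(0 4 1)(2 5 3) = (0 6 1 2)(3 5)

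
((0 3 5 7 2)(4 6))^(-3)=(0 5 2 3 7)(4 6)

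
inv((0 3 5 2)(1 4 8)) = (0 2 5 3)(1 8 4)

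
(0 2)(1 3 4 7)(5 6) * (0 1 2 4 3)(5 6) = (0 4 7 2 1)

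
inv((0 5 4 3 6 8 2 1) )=(0 1 2 8 6 3 4 5) 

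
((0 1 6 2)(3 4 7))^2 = (0 6)(1 2)(3 7 4)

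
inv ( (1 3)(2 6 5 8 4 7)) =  (1 3)(2 7 4 8 5 6)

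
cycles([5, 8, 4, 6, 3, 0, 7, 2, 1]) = (0 5) (1 8) (2 4 3 6 7) 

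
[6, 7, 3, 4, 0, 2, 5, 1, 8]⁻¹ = [4, 7, 5, 2, 3, 6, 0, 1, 8]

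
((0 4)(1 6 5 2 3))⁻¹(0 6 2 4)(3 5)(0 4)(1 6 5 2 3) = (0 4 5 3)(1 2)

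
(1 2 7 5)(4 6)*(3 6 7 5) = (1 2 5)(3 6 4 7)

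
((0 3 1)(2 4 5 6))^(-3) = (2 4 5 6)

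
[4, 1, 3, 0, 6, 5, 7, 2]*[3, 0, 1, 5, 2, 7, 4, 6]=[2, 0, 5, 3, 4, 7, 6, 1]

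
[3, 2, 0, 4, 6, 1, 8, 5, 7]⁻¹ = [2, 5, 1, 0, 3, 7, 4, 8, 6]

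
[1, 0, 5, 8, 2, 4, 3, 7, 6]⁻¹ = [1, 0, 4, 6, 5, 2, 8, 7, 3]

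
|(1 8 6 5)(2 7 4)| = 12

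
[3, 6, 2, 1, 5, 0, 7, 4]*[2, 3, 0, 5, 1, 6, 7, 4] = [5, 7, 0, 3, 6, 2, 4, 1]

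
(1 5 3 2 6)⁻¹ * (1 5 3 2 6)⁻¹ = (1 2 5 6 3)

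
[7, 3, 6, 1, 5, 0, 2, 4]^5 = [7, 3, 6, 1, 5, 0, 2, 4]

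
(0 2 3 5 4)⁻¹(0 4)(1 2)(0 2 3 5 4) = (0 2)(1 3)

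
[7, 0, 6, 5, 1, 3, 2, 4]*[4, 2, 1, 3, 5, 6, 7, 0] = [0, 4, 7, 6, 2, 3, 1, 5] 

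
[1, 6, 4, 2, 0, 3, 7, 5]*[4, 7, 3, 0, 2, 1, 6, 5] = [7, 6, 2, 3, 4, 0, 5, 1]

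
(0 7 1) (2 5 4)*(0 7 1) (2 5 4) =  (0 1 7) (2 4 5) 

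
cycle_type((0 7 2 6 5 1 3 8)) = 8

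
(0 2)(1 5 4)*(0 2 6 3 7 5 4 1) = (0 6 3 7 5 1 4)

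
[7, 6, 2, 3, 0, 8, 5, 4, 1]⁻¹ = [4, 8, 2, 3, 7, 6, 1, 0, 5]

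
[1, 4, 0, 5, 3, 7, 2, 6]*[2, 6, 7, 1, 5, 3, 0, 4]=[6, 5, 2, 3, 1, 4, 7, 0]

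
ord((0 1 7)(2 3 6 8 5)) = 15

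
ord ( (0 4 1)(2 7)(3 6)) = 6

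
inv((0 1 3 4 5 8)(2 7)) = (0 8 5 4 3 1)(2 7)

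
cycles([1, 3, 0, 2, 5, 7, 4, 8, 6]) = (0 1 3 2)(4 5 7 8 6)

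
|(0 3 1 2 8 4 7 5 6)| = 9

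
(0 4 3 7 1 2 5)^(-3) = (0 1 4 2 3 5 7)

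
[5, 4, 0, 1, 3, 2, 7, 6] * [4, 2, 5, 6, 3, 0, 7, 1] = [0, 3, 4, 2, 6, 5, 1, 7]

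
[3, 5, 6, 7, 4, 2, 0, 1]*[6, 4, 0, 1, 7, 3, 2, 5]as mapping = [0→1, 1→3, 2→2, 3→5, 4→7, 5→0, 6→6, 7→4]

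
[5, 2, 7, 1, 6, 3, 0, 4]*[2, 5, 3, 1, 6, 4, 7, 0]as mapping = [0→4, 1→3, 2→0, 3→5, 4→7, 5→1, 6→2, 7→6]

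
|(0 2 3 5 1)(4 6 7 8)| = 20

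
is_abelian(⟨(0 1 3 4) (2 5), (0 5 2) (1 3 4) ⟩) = no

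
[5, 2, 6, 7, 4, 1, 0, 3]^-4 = [5, 2, 6, 3, 4, 1, 0, 7]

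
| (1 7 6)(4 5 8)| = 3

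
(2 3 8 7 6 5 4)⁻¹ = (2 4 5 6 7 8 3)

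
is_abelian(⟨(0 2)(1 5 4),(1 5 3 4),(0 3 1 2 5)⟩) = no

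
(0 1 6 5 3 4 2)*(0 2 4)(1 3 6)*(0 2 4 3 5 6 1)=(0 5 1)(2 4 3)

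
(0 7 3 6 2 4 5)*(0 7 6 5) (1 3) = (0 6 2 4) (1 3 5 7) 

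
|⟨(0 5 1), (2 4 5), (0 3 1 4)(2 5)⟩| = 360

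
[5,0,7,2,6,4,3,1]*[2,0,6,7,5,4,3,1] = [4,2,1,6,3,5,7,0]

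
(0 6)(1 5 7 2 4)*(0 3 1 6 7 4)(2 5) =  (0 7 5 4 6 3 1 2)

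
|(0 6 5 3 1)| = 5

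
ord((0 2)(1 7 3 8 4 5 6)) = 14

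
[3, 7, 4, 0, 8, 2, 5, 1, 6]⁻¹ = [3, 7, 5, 0, 2, 6, 8, 1, 4]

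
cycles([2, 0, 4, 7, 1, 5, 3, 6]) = (0 2 4 1) (3 7 6) 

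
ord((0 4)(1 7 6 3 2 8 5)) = 14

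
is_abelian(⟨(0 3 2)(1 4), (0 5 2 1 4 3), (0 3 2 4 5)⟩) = no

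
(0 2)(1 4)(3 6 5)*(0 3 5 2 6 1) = (0 6 2 3 1 4)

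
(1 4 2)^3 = ()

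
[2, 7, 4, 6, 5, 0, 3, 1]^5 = [2, 7, 4, 6, 5, 0, 3, 1]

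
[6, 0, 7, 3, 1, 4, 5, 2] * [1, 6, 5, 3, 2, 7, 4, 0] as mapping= [0→4, 1→1, 2→0, 3→3, 4→6, 5→2, 6→7, 7→5] 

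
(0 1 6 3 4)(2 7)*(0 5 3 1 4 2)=(0 4 5 3 2 7)(1 6)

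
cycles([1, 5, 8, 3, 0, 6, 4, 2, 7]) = (0 1 5 6 4)(2 8 7)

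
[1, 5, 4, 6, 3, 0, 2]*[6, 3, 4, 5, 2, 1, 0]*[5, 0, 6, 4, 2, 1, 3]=[4, 0, 6, 5, 1, 3, 2]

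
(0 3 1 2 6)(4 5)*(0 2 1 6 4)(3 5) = (0 5)(2 4 3 6)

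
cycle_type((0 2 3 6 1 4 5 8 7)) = 9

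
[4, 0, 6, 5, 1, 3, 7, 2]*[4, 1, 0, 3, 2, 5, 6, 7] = [2, 4, 6, 5, 1, 3, 7, 0]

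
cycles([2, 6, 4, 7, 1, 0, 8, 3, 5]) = (0 2 4 1 6 8 5)(3 7)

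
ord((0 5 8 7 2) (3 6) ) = 10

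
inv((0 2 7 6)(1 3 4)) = (0 6 7 2)(1 4 3)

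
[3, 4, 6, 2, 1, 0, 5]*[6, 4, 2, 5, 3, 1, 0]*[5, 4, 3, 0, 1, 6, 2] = [6, 0, 5, 3, 1, 2, 4]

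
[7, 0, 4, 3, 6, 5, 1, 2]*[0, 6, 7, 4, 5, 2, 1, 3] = [3, 0, 5, 4, 1, 2, 6, 7]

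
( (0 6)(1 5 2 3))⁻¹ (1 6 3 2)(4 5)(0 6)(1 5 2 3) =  (0 1 3 5)(2 4)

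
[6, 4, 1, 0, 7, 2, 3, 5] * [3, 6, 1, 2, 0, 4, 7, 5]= [7, 0, 6, 3, 5, 1, 2, 4]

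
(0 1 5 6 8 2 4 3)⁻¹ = (0 3 4 2 8 6 5 1)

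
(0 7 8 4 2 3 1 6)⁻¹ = (0 6 1 3 2 4 8 7)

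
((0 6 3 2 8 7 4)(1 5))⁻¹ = (0 4 7 8 2 3 6)(1 5)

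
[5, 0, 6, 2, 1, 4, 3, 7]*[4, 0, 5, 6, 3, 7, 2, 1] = [7, 4, 2, 5, 0, 3, 6, 1]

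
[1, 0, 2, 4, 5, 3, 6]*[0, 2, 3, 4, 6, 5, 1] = [2, 0, 3, 6, 5, 4, 1]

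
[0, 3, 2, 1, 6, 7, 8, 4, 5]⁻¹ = [0, 3, 2, 1, 7, 8, 4, 5, 6]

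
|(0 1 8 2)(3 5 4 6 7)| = 20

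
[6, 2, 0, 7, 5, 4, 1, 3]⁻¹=[2, 6, 1, 7, 5, 4, 0, 3]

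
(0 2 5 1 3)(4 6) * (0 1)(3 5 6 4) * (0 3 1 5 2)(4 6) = (1 2 4 6)(3 5)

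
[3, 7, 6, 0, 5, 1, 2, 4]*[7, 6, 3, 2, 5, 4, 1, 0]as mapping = [0→2, 1→0, 2→1, 3→7, 4→4, 5→6, 6→3, 7→5]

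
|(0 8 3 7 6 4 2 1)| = 8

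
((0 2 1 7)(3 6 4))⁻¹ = (0 7 1 2)(3 4 6)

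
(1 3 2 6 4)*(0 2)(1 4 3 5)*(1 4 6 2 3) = (0 3)(1 5 4 6)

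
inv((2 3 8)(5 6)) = (2 8 3)(5 6)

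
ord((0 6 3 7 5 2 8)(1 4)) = 14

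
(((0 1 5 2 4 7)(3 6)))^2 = (0 5 4)(1 2 7)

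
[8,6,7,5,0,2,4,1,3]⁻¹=[4,7,5,8,6,3,1,2,0]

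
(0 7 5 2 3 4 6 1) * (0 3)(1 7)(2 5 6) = (0 1 3 4 2)(6 7)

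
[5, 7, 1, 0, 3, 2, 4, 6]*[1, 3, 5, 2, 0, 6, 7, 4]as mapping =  [0→6, 1→4, 2→3, 3→1, 4→2, 5→5, 6→0, 7→7]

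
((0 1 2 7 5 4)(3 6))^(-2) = (0 5 2)(1 4 7)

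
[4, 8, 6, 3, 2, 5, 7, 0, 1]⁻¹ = [7, 8, 4, 3, 0, 5, 2, 6, 1]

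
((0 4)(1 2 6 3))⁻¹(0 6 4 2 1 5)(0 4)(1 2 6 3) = (0 6 2 5 4 3)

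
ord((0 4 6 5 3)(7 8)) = 10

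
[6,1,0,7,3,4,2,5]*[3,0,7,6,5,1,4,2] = [4,0,3,2,6,5,7,1]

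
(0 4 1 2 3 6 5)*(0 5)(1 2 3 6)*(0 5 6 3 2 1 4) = (1 2 3 4)(5 6)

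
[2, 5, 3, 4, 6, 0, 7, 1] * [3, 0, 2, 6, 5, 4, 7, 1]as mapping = [0→2, 1→4, 2→6, 3→5, 4→7, 5→3, 6→1, 7→0]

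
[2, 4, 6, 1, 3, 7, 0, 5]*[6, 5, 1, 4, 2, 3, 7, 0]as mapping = [0→1, 1→2, 2→7, 3→5, 4→4, 5→0, 6→6, 7→3]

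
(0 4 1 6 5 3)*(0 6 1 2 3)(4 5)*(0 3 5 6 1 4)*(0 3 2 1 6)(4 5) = (1 5 2 4)(3 6)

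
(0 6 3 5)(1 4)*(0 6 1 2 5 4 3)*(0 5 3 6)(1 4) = (0 4 2 3 1 6 5)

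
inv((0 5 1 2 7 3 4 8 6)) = (0 6 8 4 3 7 2 1 5)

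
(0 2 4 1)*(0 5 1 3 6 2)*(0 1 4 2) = (0 1 5 4 3 6)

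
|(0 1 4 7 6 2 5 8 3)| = 9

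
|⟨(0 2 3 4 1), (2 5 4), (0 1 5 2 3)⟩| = 360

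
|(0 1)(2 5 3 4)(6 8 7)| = 12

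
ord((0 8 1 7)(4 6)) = 4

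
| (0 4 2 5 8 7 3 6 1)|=9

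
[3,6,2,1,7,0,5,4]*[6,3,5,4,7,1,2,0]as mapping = [0→4,1→2,2→5,3→3,4→0,5→6,6→1,7→7]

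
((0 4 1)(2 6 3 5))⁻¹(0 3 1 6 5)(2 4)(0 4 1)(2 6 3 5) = (0 3 2 4 5)(1 6)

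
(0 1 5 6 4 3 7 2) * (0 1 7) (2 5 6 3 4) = (0 7 5 3) (1 6 2) 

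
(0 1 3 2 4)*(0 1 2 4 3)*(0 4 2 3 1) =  (0 3 2 1 4)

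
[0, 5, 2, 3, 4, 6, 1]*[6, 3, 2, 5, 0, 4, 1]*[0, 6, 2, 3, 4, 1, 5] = [5, 4, 2, 1, 0, 6, 3]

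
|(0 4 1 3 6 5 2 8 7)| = 9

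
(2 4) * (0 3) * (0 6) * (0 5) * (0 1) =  (0 3 6 5 1)(2 4)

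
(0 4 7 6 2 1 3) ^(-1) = (0 3 1 2 6 7 4) 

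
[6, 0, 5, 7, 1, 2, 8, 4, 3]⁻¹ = [1, 4, 5, 8, 7, 2, 0, 3, 6]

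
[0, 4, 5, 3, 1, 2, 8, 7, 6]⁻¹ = [0, 4, 5, 3, 1, 2, 8, 7, 6]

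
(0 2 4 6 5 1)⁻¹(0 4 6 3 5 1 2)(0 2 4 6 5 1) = (0 4 2 6 5 3 1)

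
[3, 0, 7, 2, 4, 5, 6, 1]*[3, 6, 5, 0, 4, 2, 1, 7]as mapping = [0→0, 1→3, 2→7, 3→5, 4→4, 5→2, 6→1, 7→6]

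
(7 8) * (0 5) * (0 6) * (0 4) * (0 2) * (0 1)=(0 5 6 4 2 1)(7 8)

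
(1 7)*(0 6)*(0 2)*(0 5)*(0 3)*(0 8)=(0 6 2 5 3 8) (1 7) 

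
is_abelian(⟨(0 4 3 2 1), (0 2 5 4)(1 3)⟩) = no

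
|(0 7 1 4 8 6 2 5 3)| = 9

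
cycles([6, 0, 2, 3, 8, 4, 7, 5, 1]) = (0 6 7 5 4 8 1)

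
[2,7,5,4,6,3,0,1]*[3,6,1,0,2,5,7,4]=[1,4,5,2,7,0,3,6]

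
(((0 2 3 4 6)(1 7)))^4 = (0 6 4 3 2)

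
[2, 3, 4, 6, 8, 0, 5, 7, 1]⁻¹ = [5, 8, 0, 1, 2, 6, 3, 7, 4]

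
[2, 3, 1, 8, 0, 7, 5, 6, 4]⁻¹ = [4, 2, 0, 1, 8, 6, 7, 5, 3]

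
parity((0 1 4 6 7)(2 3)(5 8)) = even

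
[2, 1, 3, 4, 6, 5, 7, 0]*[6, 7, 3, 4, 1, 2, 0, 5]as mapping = [0→3, 1→7, 2→4, 3→1, 4→0, 5→2, 6→5, 7→6]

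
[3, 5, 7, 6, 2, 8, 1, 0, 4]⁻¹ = [7, 6, 4, 0, 8, 1, 3, 2, 5]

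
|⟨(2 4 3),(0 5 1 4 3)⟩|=360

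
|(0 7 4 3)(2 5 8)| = 12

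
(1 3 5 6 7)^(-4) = (1 3 5 6 7)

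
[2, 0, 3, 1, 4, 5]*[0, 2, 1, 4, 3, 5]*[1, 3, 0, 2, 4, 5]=[3, 1, 4, 0, 2, 5]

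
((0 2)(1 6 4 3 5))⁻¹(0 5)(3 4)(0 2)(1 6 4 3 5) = (1 2)(3 5)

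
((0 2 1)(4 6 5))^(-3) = ()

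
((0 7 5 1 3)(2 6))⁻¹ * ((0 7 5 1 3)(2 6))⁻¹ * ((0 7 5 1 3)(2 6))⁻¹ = (0 5 3 7 1)(2 6)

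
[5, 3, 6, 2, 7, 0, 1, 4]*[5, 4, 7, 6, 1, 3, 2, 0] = [3, 6, 2, 7, 0, 5, 4, 1]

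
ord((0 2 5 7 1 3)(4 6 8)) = 6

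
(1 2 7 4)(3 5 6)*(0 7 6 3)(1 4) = (0 7 1 2 6)(3 5)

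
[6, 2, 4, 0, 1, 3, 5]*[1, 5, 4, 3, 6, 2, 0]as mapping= [0→0, 1→4, 2→6, 3→1, 4→5, 5→3, 6→2]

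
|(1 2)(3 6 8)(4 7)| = 6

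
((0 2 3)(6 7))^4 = (0 2 3)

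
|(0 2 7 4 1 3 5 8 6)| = 9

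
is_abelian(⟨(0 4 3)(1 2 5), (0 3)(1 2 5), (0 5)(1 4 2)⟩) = no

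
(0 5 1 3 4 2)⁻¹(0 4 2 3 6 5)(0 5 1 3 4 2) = (0 4 6 1 5 2)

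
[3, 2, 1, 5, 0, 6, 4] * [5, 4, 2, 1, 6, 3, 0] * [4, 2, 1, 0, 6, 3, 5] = [2, 1, 6, 0, 3, 4, 5]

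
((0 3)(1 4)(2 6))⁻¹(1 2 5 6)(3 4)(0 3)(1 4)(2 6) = (0 1)(2 4 6 5)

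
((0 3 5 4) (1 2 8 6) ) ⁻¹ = (0 4 5 3) (1 6 8 2) 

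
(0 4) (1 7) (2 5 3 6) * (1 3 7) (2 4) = (0 2 5 7 3 6 4) 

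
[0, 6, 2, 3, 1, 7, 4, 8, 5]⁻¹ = [0, 4, 2, 3, 6, 8, 1, 5, 7]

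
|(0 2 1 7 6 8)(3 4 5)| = 6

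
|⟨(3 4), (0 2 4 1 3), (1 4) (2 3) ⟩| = 120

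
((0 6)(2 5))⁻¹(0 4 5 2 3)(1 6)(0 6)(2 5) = (0 1)(2 5 3 6 4)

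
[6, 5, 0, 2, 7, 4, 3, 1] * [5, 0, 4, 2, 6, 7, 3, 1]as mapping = [0→3, 1→7, 2→5, 3→4, 4→1, 5→6, 6→2, 7→0]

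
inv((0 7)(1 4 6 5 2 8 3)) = (0 7)(1 3 8 2 5 6 4)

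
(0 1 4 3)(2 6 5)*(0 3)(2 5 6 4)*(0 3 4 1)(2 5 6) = (1 5 6 2)(3 4)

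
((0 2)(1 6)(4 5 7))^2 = (4 7 5)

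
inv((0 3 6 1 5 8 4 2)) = (0 2 4 8 5 1 6 3)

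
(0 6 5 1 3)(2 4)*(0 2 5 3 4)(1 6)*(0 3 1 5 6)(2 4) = (0 5)(1 2 3 4 6)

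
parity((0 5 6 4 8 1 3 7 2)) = even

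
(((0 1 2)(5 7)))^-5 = (0 1 2)(5 7)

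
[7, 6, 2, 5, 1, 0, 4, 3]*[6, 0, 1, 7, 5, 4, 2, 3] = [3, 2, 1, 4, 0, 6, 5, 7]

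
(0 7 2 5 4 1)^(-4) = (0 2 4)(1 7 5)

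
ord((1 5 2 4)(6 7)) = 4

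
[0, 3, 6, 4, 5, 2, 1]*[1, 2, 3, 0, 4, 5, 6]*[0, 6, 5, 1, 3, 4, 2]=[6, 0, 2, 3, 4, 1, 5]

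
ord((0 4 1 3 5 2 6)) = 7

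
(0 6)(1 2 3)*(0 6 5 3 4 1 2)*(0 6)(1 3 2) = (0 5 2 4 3 1 6)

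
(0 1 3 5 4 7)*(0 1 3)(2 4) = (0 3 5 2 4 7 1)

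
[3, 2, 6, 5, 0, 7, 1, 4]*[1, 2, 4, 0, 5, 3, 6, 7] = [0, 4, 6, 3, 1, 7, 2, 5]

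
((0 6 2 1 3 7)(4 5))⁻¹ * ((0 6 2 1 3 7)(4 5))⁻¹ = (0 3 2)(1 6 7)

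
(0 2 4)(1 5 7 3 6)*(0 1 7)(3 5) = (0 2 4 1 3 6 7 5)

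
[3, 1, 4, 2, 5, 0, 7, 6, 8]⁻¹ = [5, 1, 3, 0, 2, 4, 7, 6, 8]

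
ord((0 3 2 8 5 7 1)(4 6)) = 14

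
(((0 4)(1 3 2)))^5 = (0 4)(1 2 3)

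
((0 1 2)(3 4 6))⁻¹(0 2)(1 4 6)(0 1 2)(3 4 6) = (0 1)(2 6 3)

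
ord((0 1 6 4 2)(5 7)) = 10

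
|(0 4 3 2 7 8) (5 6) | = 6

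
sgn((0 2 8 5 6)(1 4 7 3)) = -1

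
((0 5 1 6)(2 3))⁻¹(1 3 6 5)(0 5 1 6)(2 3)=(0 1 6 2)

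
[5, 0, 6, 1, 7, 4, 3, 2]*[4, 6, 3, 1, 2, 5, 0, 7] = [5, 4, 0, 6, 7, 2, 1, 3]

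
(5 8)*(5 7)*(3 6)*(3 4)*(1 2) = (1 2)(3 6 4)(5 8 7)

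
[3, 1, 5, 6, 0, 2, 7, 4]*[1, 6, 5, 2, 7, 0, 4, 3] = [2, 6, 0, 4, 1, 5, 3, 7]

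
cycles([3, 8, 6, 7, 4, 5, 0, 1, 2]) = (0 3 7 1 8 2 6)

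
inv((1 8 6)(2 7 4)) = (1 6 8)(2 4 7)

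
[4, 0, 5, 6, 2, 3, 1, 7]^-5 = [2, 4, 3, 1, 5, 6, 0, 7]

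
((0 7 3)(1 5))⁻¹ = (0 3 7)(1 5)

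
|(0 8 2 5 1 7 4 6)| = 8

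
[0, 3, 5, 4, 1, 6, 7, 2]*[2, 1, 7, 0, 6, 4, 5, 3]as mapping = [0→2, 1→0, 2→4, 3→6, 4→1, 5→5, 6→3, 7→7]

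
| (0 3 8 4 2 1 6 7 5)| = 9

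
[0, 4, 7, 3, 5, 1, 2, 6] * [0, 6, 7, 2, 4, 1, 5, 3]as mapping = [0→0, 1→4, 2→3, 3→2, 4→1, 5→6, 6→7, 7→5]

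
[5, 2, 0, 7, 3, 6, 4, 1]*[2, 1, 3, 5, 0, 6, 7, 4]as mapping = [0→6, 1→3, 2→2, 3→4, 4→5, 5→7, 6→0, 7→1]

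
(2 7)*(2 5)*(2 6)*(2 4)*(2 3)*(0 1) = (0 1)(2 7 5 6 4 3)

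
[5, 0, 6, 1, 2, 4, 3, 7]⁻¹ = [1, 3, 4, 6, 5, 0, 2, 7]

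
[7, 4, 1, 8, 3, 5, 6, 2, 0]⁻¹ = [8, 2, 7, 4, 1, 5, 6, 0, 3]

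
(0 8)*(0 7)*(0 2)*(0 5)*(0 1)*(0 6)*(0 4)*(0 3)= (0 8 7 2 5 1 6 4 3)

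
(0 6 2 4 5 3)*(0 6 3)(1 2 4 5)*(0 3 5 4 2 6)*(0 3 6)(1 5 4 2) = (0 4 5 6 1)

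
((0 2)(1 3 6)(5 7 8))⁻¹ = (0 2)(1 6 3)(5 8 7)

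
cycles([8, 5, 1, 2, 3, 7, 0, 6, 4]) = (0 8 4 3 2 1 5 7 6)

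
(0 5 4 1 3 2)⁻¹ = (0 2 3 1 4 5)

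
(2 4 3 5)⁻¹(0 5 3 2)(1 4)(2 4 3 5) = (0 2 5 4)(1 3)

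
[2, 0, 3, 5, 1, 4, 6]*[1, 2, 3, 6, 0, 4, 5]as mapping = [0→3, 1→1, 2→6, 3→4, 4→2, 5→0, 6→5]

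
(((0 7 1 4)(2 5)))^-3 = (0 7 1 4)(2 5)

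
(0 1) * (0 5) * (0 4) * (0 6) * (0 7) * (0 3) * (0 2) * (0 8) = (0 1 5 4 6 7 3 2 8)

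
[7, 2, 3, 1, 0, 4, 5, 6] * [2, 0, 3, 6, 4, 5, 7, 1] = [1, 3, 6, 0, 2, 4, 5, 7]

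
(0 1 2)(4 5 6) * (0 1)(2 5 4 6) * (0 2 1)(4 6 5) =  (0 2)(1 4 6 5)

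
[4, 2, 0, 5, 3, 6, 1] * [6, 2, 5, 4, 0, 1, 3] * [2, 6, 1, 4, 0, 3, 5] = [2, 3, 5, 6, 0, 4, 1]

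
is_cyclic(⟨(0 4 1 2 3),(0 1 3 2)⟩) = no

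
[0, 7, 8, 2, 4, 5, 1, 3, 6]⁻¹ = [0, 6, 3, 7, 4, 5, 8, 1, 2]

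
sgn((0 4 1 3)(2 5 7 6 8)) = -1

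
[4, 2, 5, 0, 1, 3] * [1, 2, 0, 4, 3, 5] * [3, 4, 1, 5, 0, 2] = [5, 3, 2, 4, 1, 0]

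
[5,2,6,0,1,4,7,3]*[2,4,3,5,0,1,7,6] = [1,3,7,2,4,0,6,5]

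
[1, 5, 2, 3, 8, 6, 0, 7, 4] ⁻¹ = [6, 0, 2, 3, 8, 1, 5, 7, 4] 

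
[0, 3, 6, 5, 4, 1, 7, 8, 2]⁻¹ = [0, 5, 8, 1, 4, 3, 2, 6, 7]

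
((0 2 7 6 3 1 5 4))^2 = (0 7 3 5)(1 4 2 6)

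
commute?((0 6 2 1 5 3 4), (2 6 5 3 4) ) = no:(0 6 2 1 5 3 4)*(2 6 5 3 4) = (0 5 4) (1 3 2), (2 6 5 3 4)*(0 6 2 1 5 3 4) = (0 6 3) (1 5 4) 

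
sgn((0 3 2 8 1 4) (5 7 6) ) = -1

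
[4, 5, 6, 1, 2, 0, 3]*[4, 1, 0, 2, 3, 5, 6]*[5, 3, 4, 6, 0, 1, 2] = [6, 1, 2, 3, 5, 0, 4]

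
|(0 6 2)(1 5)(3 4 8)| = 6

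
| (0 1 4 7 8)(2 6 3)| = 15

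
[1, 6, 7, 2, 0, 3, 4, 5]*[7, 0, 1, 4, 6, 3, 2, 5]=[0, 2, 5, 1, 7, 4, 6, 3] 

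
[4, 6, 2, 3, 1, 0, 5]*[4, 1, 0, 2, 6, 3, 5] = [6, 5, 0, 2, 1, 4, 3]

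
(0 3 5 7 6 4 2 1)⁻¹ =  (0 1 2 4 6 7 5 3)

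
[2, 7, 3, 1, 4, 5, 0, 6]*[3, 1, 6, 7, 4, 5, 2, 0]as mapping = [0→6, 1→0, 2→7, 3→1, 4→4, 5→5, 6→3, 7→2]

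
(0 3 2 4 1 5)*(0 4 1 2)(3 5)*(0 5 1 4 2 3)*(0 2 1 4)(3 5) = (0 4 5 1 2)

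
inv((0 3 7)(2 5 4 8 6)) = (0 7 3)(2 6 8 4 5)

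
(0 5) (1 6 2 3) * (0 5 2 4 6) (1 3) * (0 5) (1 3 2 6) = (0 6 4 1 5) (2 3) 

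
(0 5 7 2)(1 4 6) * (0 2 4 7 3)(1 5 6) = (0 6 5 3)(1 7 4)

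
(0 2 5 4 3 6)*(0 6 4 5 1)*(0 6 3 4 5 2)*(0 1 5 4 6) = (0 1)(2 5)(3 4 6)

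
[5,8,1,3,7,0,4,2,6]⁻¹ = [5,2,7,3,6,0,8,4,1]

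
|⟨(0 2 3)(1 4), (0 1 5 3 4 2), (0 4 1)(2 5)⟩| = 720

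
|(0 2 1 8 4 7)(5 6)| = 6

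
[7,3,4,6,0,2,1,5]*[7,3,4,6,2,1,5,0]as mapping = [0→0,1→6,2→2,3→5,4→7,5→4,6→3,7→1]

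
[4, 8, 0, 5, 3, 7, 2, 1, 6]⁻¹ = [2, 7, 6, 4, 0, 3, 8, 5, 1]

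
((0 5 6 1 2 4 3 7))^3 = (0 1 3 5 2 7 6 4)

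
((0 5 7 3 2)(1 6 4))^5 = (1 4 6)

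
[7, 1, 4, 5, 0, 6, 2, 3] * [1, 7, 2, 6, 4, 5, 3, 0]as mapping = [0→0, 1→7, 2→4, 3→5, 4→1, 5→3, 6→2, 7→6]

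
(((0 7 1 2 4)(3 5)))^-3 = (0 1 4 7 2)(3 5)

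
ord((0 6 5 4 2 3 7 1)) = 8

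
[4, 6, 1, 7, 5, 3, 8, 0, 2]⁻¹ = [7, 2, 8, 5, 0, 4, 1, 3, 6]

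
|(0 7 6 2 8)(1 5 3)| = 15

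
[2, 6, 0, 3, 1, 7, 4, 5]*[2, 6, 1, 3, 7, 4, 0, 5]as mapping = [0→1, 1→0, 2→2, 3→3, 4→6, 5→5, 6→7, 7→4]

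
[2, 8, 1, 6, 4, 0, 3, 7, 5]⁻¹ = [5, 2, 0, 6, 4, 8, 3, 7, 1]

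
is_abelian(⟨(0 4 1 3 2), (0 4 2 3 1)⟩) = no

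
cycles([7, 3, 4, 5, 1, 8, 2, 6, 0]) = (0 7 6 2 4 1 3 5 8)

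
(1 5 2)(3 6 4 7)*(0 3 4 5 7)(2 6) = (0 3 2 1 7 4)(5 6)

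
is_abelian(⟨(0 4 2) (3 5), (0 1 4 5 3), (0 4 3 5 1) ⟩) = no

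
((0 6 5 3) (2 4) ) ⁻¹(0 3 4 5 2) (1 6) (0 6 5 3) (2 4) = (0 2 3 4 6) (1 5) 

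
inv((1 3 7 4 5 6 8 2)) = (1 2 8 6 5 4 7 3)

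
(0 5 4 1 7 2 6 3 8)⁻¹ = (0 8 3 6 2 7 1 4 5)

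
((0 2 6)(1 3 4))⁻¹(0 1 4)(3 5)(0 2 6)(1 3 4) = (1 2 3)(4 5)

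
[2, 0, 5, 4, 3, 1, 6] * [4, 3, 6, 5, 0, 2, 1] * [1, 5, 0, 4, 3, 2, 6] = [6, 3, 0, 1, 2, 4, 5]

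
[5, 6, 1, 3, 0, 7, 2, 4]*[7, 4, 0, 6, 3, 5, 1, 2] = [5, 1, 4, 6, 7, 2, 0, 3]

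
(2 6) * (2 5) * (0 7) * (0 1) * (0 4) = (0 7 1 4)(2 6 5)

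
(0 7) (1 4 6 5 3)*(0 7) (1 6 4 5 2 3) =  (1 5) (2 3 6) 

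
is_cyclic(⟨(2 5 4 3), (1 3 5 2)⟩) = no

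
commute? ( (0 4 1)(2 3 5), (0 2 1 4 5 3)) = no: (0 4 1)(2 3 5)*(0 2 1 4 5 3) = (0 5 1 2), (0 2 1 4 5 3)*(0 4 1)(2 3 5) = (0 3 4 2)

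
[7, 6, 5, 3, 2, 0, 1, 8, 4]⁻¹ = [5, 6, 4, 3, 8, 2, 1, 0, 7]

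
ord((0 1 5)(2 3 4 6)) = 12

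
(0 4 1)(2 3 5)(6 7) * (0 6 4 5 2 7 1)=(0 5 7 4)(1 6)(2 3)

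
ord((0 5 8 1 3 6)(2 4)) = 6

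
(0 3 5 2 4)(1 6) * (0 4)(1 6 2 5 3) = (0 1 2)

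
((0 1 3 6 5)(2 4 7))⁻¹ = (0 5 6 3 1)(2 7 4)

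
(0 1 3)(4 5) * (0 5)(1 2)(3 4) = (0 2 1 4)(3 5)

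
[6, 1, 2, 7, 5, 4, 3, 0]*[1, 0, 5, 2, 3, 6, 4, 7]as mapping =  [0→4, 1→0, 2→5, 3→7, 4→6, 5→3, 6→2, 7→1]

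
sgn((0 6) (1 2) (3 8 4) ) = 1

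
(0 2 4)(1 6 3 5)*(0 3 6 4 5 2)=(1 4 3 2 5)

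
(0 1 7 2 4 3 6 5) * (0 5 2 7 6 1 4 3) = (0 4)(1 6 2 3)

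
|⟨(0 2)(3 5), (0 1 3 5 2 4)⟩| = 720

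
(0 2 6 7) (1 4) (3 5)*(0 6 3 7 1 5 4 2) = (1 2 3 4 5 7 6) 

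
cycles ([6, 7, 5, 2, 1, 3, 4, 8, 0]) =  (0 6 4 1 7 8)(2 5 3)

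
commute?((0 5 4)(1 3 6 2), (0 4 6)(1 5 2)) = no:(0 5 4)(1 3 6 2)*(0 4 6)(1 5 2) = (0 2 5 6 1 3), (0 4 6)(1 5 2)*(0 5 4)(1 3 6 2) = (1 4 2 3 6 5)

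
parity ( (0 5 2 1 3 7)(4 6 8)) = odd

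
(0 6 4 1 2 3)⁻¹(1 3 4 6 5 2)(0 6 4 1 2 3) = (0 1 4 5 3 2)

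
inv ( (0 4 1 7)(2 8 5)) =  (0 7 1 4)(2 5 8)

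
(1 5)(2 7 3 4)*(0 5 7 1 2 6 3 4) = (0 5 2 1 7 4 6 3)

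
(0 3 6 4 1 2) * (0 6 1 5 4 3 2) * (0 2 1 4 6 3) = (0 1 2 3 4 5 6)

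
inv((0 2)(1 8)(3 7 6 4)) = (0 2)(1 8)(3 4 6 7)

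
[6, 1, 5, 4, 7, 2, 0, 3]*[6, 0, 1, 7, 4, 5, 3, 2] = [3, 0, 5, 4, 2, 1, 6, 7]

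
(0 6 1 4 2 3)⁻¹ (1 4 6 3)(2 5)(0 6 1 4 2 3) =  (0 4 2 1)(3 5)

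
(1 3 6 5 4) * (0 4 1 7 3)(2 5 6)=(0 4 7 3 2 5 1)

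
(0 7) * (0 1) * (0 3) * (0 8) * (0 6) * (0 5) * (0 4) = (0 7 1 3 8 6 5 4)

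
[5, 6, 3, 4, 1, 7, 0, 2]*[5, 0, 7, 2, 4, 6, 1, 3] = [6, 1, 2, 4, 0, 3, 5, 7]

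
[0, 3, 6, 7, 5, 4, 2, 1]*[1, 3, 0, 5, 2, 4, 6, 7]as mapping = [0→1, 1→5, 2→6, 3→7, 4→4, 5→2, 6→0, 7→3]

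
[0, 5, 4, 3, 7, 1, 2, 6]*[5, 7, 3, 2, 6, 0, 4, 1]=[5, 0, 6, 2, 1, 7, 3, 4]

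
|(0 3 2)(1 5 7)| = 3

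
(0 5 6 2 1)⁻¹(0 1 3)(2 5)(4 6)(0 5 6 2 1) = (0 3 5)(1 6)(2 4)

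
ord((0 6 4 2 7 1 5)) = 7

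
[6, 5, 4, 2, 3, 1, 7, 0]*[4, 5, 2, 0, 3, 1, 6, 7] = [6, 1, 3, 2, 0, 5, 7, 4]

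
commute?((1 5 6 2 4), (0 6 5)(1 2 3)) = no:(1 5 6 2 4)*(0 6 5)(1 2 3) = (0 6 3 1)(2 4), (0 6 5)(1 2 3)*(1 5 6 2 4) = (0 2 3 5)(1 4)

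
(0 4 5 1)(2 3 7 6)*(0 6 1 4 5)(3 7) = (0 5 4)(1 6 2 7)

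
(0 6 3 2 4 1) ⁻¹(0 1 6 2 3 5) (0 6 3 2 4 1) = (0 3 4 2 5 6) 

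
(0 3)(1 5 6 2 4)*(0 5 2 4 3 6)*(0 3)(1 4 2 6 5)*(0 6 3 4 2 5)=(1 3)(2 6 5 4)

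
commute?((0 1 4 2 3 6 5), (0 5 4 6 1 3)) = no:(0 1 4 2 3 6 5) * (0 5 4 6 1 3) = (0 3 1 6 4 2), (0 5 4 6 1 3) * (0 1 4 2 3 6 5) = (1 6 4 5 2 3)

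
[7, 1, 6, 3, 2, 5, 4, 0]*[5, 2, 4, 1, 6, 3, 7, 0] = [0, 2, 7, 1, 4, 3, 6, 5]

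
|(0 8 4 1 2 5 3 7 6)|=9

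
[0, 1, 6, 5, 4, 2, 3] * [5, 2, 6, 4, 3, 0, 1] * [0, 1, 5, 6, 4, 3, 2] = [3, 5, 1, 0, 6, 2, 4]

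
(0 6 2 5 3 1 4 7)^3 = (0 5 4 6 3 7 2 1)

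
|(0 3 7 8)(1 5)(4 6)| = 4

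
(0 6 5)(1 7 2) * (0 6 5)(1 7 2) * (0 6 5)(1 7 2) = ()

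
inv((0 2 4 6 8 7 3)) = (0 3 7 8 6 4 2)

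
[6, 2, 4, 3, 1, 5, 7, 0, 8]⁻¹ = [7, 4, 1, 3, 2, 5, 0, 6, 8]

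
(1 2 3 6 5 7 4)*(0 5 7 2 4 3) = (0 5 2)(1 4)(3 6 7)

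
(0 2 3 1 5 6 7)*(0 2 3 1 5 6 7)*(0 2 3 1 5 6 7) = (0 1 7 3 6 2 5)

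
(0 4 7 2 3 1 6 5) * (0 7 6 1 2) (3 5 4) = (0 3 2 5 7) (4 6) 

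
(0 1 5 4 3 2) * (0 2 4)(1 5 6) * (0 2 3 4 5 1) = (0 1 6)(2 3 5)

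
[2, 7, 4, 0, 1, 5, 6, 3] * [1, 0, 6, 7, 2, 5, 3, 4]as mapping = [0→6, 1→4, 2→2, 3→1, 4→0, 5→5, 6→3, 7→7]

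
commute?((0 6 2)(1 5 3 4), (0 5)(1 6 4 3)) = no:(0 6 2)(1 5 3 4) * (0 5)(1 6 4 3) = (0 4 6 2 5 1), (0 5)(1 6 4 3) * (0 6 2)(1 5 3 4) = (0 3 5 6 1 2)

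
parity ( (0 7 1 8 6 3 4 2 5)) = even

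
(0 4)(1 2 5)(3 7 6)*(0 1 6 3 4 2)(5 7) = (0 2 7 3 5 6 4 1)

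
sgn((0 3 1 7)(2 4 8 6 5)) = -1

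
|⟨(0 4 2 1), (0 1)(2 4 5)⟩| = 120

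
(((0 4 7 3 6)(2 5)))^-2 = (0 3 4 6 7)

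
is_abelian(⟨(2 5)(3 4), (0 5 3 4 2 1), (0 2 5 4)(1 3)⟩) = no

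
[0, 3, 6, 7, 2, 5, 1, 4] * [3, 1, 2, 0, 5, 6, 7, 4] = [3, 0, 7, 4, 2, 6, 1, 5]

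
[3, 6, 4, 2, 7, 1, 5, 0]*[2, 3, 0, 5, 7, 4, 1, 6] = [5, 1, 7, 0, 6, 3, 4, 2]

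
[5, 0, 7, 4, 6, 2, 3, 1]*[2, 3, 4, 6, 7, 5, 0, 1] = [5, 2, 1, 7, 0, 4, 6, 3]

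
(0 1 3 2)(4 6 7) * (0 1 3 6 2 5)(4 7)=(0 3 5)(1 6 4 2)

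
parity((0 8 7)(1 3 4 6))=odd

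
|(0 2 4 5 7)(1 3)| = 10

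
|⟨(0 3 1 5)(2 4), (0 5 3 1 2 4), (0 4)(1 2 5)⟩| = 720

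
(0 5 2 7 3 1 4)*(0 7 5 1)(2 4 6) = (0 1 6 2 5 4 7 3)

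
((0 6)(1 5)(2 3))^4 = ()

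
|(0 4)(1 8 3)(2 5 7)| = 6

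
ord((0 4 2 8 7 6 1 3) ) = 8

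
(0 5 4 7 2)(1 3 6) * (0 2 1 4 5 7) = (0 7 1 3 6 4)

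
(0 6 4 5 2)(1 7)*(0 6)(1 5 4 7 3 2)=(1 3 2 6 7 5)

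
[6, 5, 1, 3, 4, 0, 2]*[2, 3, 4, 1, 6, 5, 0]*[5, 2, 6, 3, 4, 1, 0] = [5, 1, 3, 2, 0, 6, 4]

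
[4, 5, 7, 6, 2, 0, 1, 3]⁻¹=[5, 6, 4, 7, 0, 1, 3, 2]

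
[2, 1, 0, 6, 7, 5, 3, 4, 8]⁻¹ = [2, 1, 0, 6, 7, 5, 3, 4, 8]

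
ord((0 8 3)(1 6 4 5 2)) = 15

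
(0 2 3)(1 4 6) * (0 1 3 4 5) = (0 2 4 6 3 1 5)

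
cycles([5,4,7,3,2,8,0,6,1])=(0 5 8 1 4 2 7 6) 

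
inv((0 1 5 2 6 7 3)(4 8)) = (0 3 7 6 2 5 1)(4 8)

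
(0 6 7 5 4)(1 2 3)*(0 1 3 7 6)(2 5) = (1 5 4)(2 7)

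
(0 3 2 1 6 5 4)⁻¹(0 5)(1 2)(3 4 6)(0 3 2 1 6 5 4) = (0 5 2)(1 6)(3 4)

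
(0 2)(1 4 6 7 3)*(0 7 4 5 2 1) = (0 1 5 2 7 3)(4 6)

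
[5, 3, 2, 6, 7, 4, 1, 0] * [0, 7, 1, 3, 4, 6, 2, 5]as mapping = [0→6, 1→3, 2→1, 3→2, 4→5, 5→4, 6→7, 7→0]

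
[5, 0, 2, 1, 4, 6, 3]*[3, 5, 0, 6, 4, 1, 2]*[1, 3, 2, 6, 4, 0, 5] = [3, 6, 1, 0, 4, 2, 5]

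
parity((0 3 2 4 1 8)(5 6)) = even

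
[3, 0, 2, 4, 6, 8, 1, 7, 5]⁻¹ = [1, 6, 2, 0, 3, 8, 4, 7, 5]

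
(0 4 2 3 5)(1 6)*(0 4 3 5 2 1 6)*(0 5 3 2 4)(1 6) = (0 2 3 4 6 1 5)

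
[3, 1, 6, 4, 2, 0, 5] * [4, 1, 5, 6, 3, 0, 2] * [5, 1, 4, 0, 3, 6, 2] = [2, 1, 4, 0, 6, 3, 5]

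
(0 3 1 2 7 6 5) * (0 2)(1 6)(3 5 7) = (0 5 2 3 6 7 1)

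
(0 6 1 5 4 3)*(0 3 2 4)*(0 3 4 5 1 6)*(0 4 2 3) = (0 4 3 2 5)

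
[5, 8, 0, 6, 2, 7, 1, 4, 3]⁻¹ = [2, 6, 4, 8, 7, 0, 3, 5, 1]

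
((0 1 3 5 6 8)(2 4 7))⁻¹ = (0 8 6 5 3 1)(2 7 4)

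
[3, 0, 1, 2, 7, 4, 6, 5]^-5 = [1, 2, 3, 0, 7, 4, 6, 5]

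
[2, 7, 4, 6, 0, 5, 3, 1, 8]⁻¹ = [4, 7, 0, 6, 2, 5, 3, 1, 8]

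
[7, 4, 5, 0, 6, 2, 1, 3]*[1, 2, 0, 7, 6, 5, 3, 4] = [4, 6, 5, 1, 3, 0, 2, 7]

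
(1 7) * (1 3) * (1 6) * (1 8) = (1 7 3 6 8)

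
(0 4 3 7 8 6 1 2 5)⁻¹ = (0 5 2 1 6 8 7 3 4)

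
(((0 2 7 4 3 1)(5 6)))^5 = (0 1 3 4 7 2)(5 6)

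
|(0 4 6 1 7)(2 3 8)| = 15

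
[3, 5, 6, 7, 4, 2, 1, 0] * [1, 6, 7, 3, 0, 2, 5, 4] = [3, 2, 5, 4, 0, 7, 6, 1]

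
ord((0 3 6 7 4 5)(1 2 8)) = 6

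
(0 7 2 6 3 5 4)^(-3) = (0 3 7 5 2 4 6)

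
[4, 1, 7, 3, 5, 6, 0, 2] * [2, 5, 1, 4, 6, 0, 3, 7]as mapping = [0→6, 1→5, 2→7, 3→4, 4→0, 5→3, 6→2, 7→1]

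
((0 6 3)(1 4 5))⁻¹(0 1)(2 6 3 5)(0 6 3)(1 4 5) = (0 1 2 3)(4 6)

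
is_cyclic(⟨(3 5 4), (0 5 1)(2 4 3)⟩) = no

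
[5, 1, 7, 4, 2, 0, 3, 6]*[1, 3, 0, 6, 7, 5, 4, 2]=[5, 3, 2, 7, 0, 1, 6, 4]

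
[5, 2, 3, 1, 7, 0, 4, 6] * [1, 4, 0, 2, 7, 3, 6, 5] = [3, 0, 2, 4, 5, 1, 7, 6]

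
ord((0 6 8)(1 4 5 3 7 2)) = 6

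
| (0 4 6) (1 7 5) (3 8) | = 6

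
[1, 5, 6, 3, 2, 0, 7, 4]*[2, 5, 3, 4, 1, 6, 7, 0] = [5, 6, 7, 4, 3, 2, 0, 1]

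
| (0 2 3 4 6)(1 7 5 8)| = 20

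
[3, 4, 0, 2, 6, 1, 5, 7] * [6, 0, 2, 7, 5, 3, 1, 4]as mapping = [0→7, 1→5, 2→6, 3→2, 4→1, 5→0, 6→3, 7→4]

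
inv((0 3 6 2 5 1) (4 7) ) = (0 1 5 2 6 3) (4 7) 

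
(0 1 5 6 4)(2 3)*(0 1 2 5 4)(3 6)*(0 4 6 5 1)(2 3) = (0 3 1 6 4)(2 5)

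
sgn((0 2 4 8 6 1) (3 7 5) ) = -1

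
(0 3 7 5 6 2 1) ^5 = (0 2 5 3 1 6 7) 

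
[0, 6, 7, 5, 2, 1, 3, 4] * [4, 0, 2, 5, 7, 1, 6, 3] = [4, 6, 3, 1, 2, 0, 5, 7]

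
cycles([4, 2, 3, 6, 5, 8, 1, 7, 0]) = (0 4 5 8)(1 2 3 6)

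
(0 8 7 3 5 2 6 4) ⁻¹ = (0 4 6 2 5 3 7 8) 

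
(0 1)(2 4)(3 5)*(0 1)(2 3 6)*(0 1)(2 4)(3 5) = (0 1)(4 5 6)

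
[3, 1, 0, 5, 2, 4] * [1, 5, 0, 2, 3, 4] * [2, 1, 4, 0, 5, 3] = [4, 3, 1, 5, 2, 0] 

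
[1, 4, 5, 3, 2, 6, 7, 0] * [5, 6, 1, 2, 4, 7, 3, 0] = [6, 4, 7, 2, 1, 3, 0, 5]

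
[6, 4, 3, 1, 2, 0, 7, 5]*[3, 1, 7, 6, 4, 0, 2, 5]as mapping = [0→2, 1→4, 2→6, 3→1, 4→7, 5→3, 6→5, 7→0]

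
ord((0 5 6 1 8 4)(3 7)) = 6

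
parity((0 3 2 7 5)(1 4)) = odd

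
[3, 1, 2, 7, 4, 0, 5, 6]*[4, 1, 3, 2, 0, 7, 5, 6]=[2, 1, 3, 6, 0, 4, 7, 5]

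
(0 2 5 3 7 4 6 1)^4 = (0 7)(1 3)(2 4)(5 6)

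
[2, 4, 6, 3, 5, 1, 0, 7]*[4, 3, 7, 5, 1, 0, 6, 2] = [7, 1, 6, 5, 0, 3, 4, 2]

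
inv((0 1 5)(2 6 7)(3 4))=(0 5 1)(2 7 6)(3 4)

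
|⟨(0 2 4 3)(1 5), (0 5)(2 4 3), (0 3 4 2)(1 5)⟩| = 720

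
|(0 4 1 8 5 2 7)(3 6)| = 14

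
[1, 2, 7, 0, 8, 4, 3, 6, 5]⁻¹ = [3, 0, 1, 6, 5, 8, 7, 2, 4]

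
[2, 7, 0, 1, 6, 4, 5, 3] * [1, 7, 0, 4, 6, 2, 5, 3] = [0, 3, 1, 7, 5, 6, 2, 4]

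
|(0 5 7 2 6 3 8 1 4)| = 9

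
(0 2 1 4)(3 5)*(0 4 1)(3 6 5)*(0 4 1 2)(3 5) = (1 2 4)(3 5 6)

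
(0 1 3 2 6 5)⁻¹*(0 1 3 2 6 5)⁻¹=(0 6 3)(1 5 2)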